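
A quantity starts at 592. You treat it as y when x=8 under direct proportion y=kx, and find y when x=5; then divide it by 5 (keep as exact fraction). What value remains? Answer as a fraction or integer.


Start with 592.
Step 1: Direct prop: k = (592)/8; new y = k*5 = 592*5/8 = 370
Step 2: Divide by 5: 370 / 5 = 74
Final result = 74

74


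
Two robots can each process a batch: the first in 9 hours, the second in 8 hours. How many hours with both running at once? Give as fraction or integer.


Rate of A = 1/9 job per hour
Rate of B = 1/8 job per hour
Combined rate = 1/9 + 1/8
Find common denominator: (8 + 9)/(9*8) = 17/72
Combined rate = 17/72 job per hour
Time together = 1 / (17/72) = 72/17 hours

72/17


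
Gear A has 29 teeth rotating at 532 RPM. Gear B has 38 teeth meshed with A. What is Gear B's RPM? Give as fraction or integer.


Gear ratio: teeth_A * RPM_A = teeth_B * RPM_B
29 * 532 = 38 * RPM_B
15428 = 38 * RPM_B
RPM_B = 15428 / 38
RPM_B = 406

406


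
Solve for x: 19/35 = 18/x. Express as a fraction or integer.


Setting up: 19/35 = 18/x
Cross multiply: 19 * x = 35 * 18
19x = 630
x = 630/19
x = 630/19

630/19


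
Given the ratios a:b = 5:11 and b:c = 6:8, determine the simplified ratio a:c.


Given a:b = 5:11 and b:c = 6:8
Make b consistent. Multiply first ratio by 6: a:b = 30:66
Multiply second ratio by 11: b:c = 66:88
Now b = 66 in both, so a:b:c = 30:66:88
Therefore a:c = 30:88
Simplify by GCD: a:c = 15:44

15:44


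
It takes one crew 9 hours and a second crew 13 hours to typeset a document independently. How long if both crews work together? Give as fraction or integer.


Rate of A = 1/9 job per hour
Rate of B = 1/13 job per hour
Combined rate = 1/9 + 1/13
Find common denominator: (13 + 9)/(9*13) = 22/117
Combined rate = 22/117 job per hour
Time together = 1 / (22/117) = 117/22 hours

117/22


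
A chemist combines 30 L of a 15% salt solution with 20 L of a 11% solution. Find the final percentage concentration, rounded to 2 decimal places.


Solute in mixture 1 = 15% of 30 L = 30*15/100 = 9/2 L
Solute in mixture 2 = 11% of 20 L = 20*11/100 = 11/5 L
Total solute = 9/2 + 11/5 = 67/10 L
Total volume = 30 + 20 = 50 L
Final concentration = 67/10/50 * 100 = 13.40%

13.40


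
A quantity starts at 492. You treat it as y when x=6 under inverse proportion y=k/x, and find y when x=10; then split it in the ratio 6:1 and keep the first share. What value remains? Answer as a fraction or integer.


Start with 492.
Step 1: Inverse prop: k = (492)*6; new y = k/10 = 492*6/10 = 1476/5
Step 2: Split 6:1, first share = 1476/5 * 6/7 = 8856/35
Final result = 8856/35

8856/35


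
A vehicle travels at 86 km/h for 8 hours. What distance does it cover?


Using distance = speed * time
Speed = 86 km/h
Time = 8 hours
Distance = 86 * 8
= 688 km

688


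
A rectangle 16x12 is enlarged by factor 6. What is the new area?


Original dimensions: 16 x 12
Enlargement factor = 6
New width = 16 * 6 = 96
New height = 12 * 6 = 72
New area = 96 * 72 = 6912

6912


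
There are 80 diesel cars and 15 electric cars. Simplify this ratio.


Find GCD(80, 15)
GCD = 5
Divide both by 5: 80/5 = 16, 15/5 = 3
Simplified ratio = 16:3

16:3


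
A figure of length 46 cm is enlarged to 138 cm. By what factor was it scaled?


Original length = 46 cm
Scaled length = 138 cm
Scale factor = 138 / 46
= 3

3


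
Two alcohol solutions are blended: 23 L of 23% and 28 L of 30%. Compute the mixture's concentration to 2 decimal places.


Solute in mixture 1 = 23% of 23 L = 23*23/100 = 529/100 L
Solute in mixture 2 = 30% of 28 L = 28*30/100 = 42/5 L
Total solute = 529/100 + 42/5 = 1369/100 L
Total volume = 23 + 28 = 51 L
Final concentration = 1369/100/51 * 100 = 26.84%

26.84


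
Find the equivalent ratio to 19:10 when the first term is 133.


Original ratio: 19:10
First term target: 133
Scale factor = 133 / 19 = 7
Multiply second term: 10 * 7 = 70
Equivalent ratio = 133:70

133:70


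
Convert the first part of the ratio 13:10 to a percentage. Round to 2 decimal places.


Total parts = 13 + 10 = 23
First part fraction = 13/23
Percentage = (13/23) * 100
= 0.565217 * 100
= 56.52%

56.52


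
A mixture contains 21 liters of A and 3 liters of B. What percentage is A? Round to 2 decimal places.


Volume of A = 21 L
Volume of B = 3 L
Total volume = 21 + 3 = 24 L
Percentage of A = (21/24) * 100
= 87.50%

87.50


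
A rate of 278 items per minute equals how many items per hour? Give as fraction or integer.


Converting from per minute to per hour
Rate = 278 items per minute
Multiply by 60: 278 * 60
= 16680 items per hour

16680


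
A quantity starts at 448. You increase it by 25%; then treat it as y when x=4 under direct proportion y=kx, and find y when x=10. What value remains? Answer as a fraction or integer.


Start with 448.
Step 1: Increase by 25%: 448 * 125/100 = 560
Step 2: Direct prop: k = (560)/4; new y = k*10 = 560*10/4 = 1400
Final result = 1400

1400


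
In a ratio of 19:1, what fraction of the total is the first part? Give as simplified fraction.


Total parts = 19 + 1 = 20
First part fraction = 19/20
Simplify: 19/20 = 19/20

19/20


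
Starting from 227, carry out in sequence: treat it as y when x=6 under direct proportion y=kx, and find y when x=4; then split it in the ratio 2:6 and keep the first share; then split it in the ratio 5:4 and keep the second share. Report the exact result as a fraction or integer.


Start with 227.
Step 1: Direct prop: k = (227)/6; new y = k*4 = 227*4/6 = 454/3
Step 2: Split 2:6, first share = 454/3 * 2/8 = 227/6
Step 3: Split 5:4, second share = 227/6 * 4/9 = 454/27
Final result = 454/27

454/27


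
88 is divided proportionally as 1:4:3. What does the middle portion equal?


Ratio = 1:4:3
Total parts = 1 + 4 + 3 = 8
Value per part = 88 / 8 = 11
First share = 1 * 11 = 11
Middle share = 4 * 11 = 44
Third share = 3 * 11 = 33

44


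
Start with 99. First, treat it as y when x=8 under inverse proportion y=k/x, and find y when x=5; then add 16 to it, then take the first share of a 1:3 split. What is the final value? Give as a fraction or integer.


Start with 99.
Step 1: Inverse prop: k = (99)*8; new y = k/5 = 99*8/5 = 792/5
Step 2: Add 16: 792/5+16=872/5; split 1:3 first = 872/5*1/4 = 218/5
Final result = 218/5

218/5


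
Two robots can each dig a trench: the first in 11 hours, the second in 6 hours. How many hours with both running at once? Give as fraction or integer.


Rate of A = 1/11 job per hour
Rate of B = 1/6 job per hour
Combined rate = 1/11 + 1/6
Find common denominator: (6 + 11)/(11*6) = 17/66
Combined rate = 17/66 job per hour
Time together = 1 / (17/66) = 66/17 hours

66/17


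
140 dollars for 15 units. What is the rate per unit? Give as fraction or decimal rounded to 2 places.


Total dollars = 140
Number of units = 15
Unit rate = 140 / 15
= 9.33 dollars per unit

9.33


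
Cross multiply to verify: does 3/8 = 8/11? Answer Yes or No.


Cross multiply to check 3/8 = 8/11
Left cross product: 3 * 11 = 33
Right cross product: 8 * 8 = 64
33 != 64
Not equal, so proportions differ => No

No


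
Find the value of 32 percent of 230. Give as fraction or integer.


Compute 32% of 230
Convert percentage: 32% = 32/100
Multiply: 230 * 32/100
= 7360/100
= 368/5

368/5


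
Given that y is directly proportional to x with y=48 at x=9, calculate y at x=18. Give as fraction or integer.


Direct proportion: y = kx
Find k: k = 48/9 = 16/3
Compute y at x=18: y = 16/3 * 18
y = 96

96


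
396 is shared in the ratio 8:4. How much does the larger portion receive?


Total parts = 8 + 4 = 12
Value per part = 396 / 12 = 33
First share = 8 * 33 = 264
Second share = 4 * 33 = 132
Larger share = 264

264


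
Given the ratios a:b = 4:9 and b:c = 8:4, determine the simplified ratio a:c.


Given a:b = 4:9 and b:c = 8:4
Make b consistent. Multiply first ratio by 8: a:b = 32:72
Multiply second ratio by 9: b:c = 72:36
Now b = 72 in both, so a:b:c = 32:72:36
Therefore a:c = 32:36
Simplify by GCD: a:c = 8:9

8:9


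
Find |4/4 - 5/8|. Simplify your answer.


Simplify: 4/4 = 1 and 5/8 = 5/8
Find common denominator: LCD = 8
Convert: 8/8 and 5/8
Difference = |8 - 5|/8 = 3/8
Simplified = 3/8

3/8


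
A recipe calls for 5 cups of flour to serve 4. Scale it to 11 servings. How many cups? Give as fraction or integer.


Original: 5 cups for 4 servings
Target servings = 11
Scaling factor = 11/4
New amount = 5 * 11/4
= 55/4
= 55/4 cups

55/4


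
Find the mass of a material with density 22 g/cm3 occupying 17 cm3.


Using mass = density * volume
Density = 22 g/cm3
Volume = 17 cm3
Mass = 22 * 17
= 374 g

374


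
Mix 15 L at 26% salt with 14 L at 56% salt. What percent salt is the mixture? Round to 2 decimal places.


Solute in mixture 1 = 26% of 15 L = 15*26/100 = 39/10 L
Solute in mixture 2 = 56% of 14 L = 14*56/100 = 196/25 L
Total solute = 39/10 + 196/25 = 587/50 L
Total volume = 15 + 14 = 29 L
Final concentration = 587/50/29 * 100 = 40.48%

40.48


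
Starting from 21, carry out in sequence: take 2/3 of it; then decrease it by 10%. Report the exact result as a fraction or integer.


Start with 21.
Step 1: Take 2/3: 21 * 2/3 = 14
Step 2: Decrease by 10%: 14 * 90/100 = 63/5
Final result = 63/5

63/5


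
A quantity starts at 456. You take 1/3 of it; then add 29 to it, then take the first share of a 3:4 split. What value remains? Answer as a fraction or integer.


Start with 456.
Step 1: Take 1/3: 456 * 1/3 = 152
Step 2: Add 29: 152+29=181; split 3:4 first = 181*3/7 = 543/7
Final result = 543/7

543/7


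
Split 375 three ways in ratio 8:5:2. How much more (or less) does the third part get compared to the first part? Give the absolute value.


Total parts = 8 + 5 + 2 = 15
Value per part = 375 / 15 = 25
Shares: 8*25=200, 5*25=125, 2*25=50
Third share = 50, first share = 200
Difference = |50 - 200| = 150

150


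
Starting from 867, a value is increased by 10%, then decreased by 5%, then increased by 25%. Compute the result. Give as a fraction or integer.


Start: 867
Step 1: increase by 10% => multiply by 110/100
  867 * 110/100 = 9537/10
Step 2: decrease by 5% => multiply by 95/100
  9537/10 * 95/100 = 181203/200
Step 3: increase by 25% => multiply by 125/100
  181203/200 * 125/100 = 181203/160
Final value = 181203/160

181203/160


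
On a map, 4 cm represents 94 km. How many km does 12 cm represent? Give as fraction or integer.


Map scale: 4 cm = 94 km
Measured distance on map = 12 cm
Set up proportion: 12 * 94 / 4
= 1128 / 4
= 282 km

282


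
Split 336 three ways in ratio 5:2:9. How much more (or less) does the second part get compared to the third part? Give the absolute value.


Total parts = 5 + 2 + 9 = 16
Value per part = 336 / 16 = 21
Shares: 5*21=105, 2*21=42, 9*21=189
Second share = 42, third share = 189
Difference = |42 - 189| = 147

147


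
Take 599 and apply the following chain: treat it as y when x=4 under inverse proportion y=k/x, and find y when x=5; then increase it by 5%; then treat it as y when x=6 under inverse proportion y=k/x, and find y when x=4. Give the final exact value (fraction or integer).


Start with 599.
Step 1: Inverse prop: k = (599)*4; new y = k/5 = 599*4/5 = 2396/5
Step 2: Increase by 5%: 2396/5 * 105/100 = 12579/25
Step 3: Inverse prop: k = (12579/25)*6; new y = k/4 = 12579/25*6/4 = 37737/50
Final result = 37737/50

37737/50


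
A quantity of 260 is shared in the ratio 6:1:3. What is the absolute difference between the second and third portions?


Total parts = 6 + 1 + 3 = 10
Value per part = 260 / 10 = 26
Shares: 6*26=156, 1*26=26, 3*26=78
Second share = 26, third share = 78
Difference = |26 - 78| = 52

52


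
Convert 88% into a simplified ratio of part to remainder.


Part = 88%, Remainder = 12%
Ratio = 88:12
GCD(88, 12) = 4
Simplify: 22:3 = 22:3

22:3


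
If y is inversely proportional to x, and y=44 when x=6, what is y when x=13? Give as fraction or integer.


Inverse proportion: y = k/x
Find k: k = 6 * 44 = 264
Compute y at x=13: y = 264/13
y = 264/13

264/13


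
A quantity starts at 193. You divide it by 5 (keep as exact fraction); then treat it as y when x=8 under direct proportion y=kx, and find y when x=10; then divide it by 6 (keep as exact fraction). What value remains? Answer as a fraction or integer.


Start with 193.
Step 1: Divide by 5: 193 / 5 = 193/5
Step 2: Direct prop: k = (193/5)/8; new y = k*10 = 193/5*10/8 = 193/4
Step 3: Divide by 6: 193/4 / 6 = 193/24
Final result = 193/24

193/24


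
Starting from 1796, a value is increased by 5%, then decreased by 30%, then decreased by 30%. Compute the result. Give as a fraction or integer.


Start: 1796
Step 1: increase by 5% => multiply by 105/100
  1796 * 105/100 = 9429/5
Step 2: decrease by 30% => multiply by 70/100
  9429/5 * 70/100 = 66003/50
Step 3: decrease by 30% => multiply by 70/100
  66003/50 * 70/100 = 462021/500
Final value = 462021/500

462021/500


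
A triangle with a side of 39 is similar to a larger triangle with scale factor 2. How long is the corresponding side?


Similar triangles have proportional sides
Scale factor = 2
Smaller side = 39
Corresponding larger side = 39 * 2
= 78

78


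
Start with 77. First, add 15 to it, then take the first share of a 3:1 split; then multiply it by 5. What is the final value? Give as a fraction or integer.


Start with 77.
Step 1: Add 15: 77+15=92; split 3:1 first = 92*3/4 = 69
Step 2: Multiply by 5: 69 * 5 = 345
Final result = 345

345


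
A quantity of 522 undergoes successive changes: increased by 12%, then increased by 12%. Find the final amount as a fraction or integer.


Start: 522
Step 1: increase by 12% => multiply by 112/100
  522 * 112/100 = 14616/25
Step 2: increase by 12% => multiply by 112/100
  14616/25 * 112/100 = 409248/625
Final value = 409248/625

409248/625


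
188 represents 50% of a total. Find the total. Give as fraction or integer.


Given: 188 is 50% of the whole
Set up: 188 = 50/100 * whole
whole = 188 * 100 / 50
whole = 18800 / 50
whole = 376

376


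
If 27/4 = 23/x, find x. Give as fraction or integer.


Setting up: 27/4 = 23/x
Cross multiply: 27 * x = 4 * 23
27x = 92
x = 92/27
x = 92/27

92/27


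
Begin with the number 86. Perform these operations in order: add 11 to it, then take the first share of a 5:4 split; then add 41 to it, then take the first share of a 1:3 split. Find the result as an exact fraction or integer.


Start with 86.
Step 1: Add 11: 86+11=97; split 5:4 first = 97*5/9 = 485/9
Step 2: Add 41: 485/9+41=854/9; split 1:3 first = 854/9*1/4 = 427/18
Final result = 427/18

427/18


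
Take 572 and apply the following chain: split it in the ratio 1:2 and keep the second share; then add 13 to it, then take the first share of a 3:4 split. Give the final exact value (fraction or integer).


Start with 572.
Step 1: Split 1:2, second share = 572 * 2/3 = 1144/3
Step 2: Add 13: 1144/3+13=1183/3; split 3:4 first = 1183/3*3/7 = 169
Final result = 169

169


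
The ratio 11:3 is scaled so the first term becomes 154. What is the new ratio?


Original ratio: 11:3
First term target: 154
Scale factor = 154 / 11 = 14
Multiply second term: 3 * 14 = 42
Equivalent ratio = 154:42

154:42


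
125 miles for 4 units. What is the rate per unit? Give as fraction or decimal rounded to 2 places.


Total miles = 125
Number of units = 4
Unit rate = 125 / 4
= 31.25 miles per unit

31.25


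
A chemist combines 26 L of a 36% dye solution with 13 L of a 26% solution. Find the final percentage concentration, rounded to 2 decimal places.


Solute in mixture 1 = 36% of 26 L = 26*36/100 = 234/25 L
Solute in mixture 2 = 26% of 13 L = 13*26/100 = 169/50 L
Total solute = 234/25 + 169/50 = 637/50 L
Total volume = 26 + 13 = 39 L
Final concentration = 637/50/39 * 100 = 32.67%

32.67


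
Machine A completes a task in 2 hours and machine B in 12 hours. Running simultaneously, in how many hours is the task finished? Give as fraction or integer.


Rate of A = 1/2 job per hour
Rate of B = 1/12 job per hour
Combined rate = 1/2 + 1/12
Find common denominator: (12 + 2)/(2*12) = 14/24
Combined rate = 7/12 job per hour
Time together = 1 / (7/12) = 12/7 hours

12/7


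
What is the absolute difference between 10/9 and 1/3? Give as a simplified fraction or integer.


Simplify: 10/9 = 10/9 and 1/3 = 1/3
Find common denominator: LCD = 9
Convert: 10/9 and 3/9
Difference = |10 - 3|/9 = 7/9
Simplified = 7/9

7/9


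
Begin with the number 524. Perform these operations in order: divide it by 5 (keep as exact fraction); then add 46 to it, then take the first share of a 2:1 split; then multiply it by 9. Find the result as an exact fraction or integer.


Start with 524.
Step 1: Divide by 5: 524 / 5 = 524/5
Step 2: Add 46: 524/5+46=754/5; split 2:1 first = 754/5*2/3 = 1508/15
Step 3: Multiply by 9: 1508/15 * 9 = 4524/5
Final result = 4524/5

4524/5


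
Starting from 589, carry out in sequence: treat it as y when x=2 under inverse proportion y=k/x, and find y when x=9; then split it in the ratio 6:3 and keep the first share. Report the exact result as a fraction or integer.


Start with 589.
Step 1: Inverse prop: k = (589)*2; new y = k/9 = 589*2/9 = 1178/9
Step 2: Split 6:3, first share = 1178/9 * 6/9 = 2356/27
Final result = 2356/27

2356/27


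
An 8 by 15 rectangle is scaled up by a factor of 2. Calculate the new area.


Original dimensions: 8 x 15
Enlargement factor = 2
New width = 8 * 2 = 16
New height = 15 * 2 = 30
New area = 16 * 30 = 480

480


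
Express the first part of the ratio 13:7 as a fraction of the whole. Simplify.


Total parts = 13 + 7 = 20
First part fraction = 13/20
Simplify: 13/20 = 13/20

13/20


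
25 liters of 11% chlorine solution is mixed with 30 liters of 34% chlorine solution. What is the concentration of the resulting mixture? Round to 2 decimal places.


Solute in mixture 1 = 11% of 25 L = 25*11/100 = 11/4 L
Solute in mixture 2 = 34% of 30 L = 30*34/100 = 51/5 L
Total solute = 11/4 + 51/5 = 259/20 L
Total volume = 25 + 30 = 55 L
Final concentration = 259/20/55 * 100 = 23.55%

23.55


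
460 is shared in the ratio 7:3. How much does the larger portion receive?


Total parts = 7 + 3 = 10
Value per part = 460 / 10 = 46
First share = 7 * 46 = 322
Second share = 3 * 46 = 138
Larger share = 322

322


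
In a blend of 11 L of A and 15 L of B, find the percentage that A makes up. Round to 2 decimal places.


Volume of A = 11 L
Volume of B = 15 L
Total volume = 11 + 15 = 26 L
Percentage of A = (11/26) * 100
= 42.31%

42.31


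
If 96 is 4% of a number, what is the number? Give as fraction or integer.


Given: 96 is 4% of the whole
Set up: 96 = 4/100 * whole
whole = 96 * 100 / 4
whole = 9600 / 4
whole = 2400

2400


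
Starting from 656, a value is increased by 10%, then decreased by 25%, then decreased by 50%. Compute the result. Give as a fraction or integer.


Start: 656
Step 1: increase by 10% => multiply by 110/100
  656 * 110/100 = 3608/5
Step 2: decrease by 25% => multiply by 75/100
  3608/5 * 75/100 = 2706/5
Step 3: decrease by 50% => multiply by 50/100
  2706/5 * 50/100 = 1353/5
Final value = 1353/5

1353/5


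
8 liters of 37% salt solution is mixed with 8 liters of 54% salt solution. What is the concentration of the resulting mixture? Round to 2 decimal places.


Solute in mixture 1 = 37% of 8 L = 8*37/100 = 74/25 L
Solute in mixture 2 = 54% of 8 L = 8*54/100 = 108/25 L
Total solute = 74/25 + 108/25 = 182/25 L
Total volume = 8 + 8 = 16 L
Final concentration = 182/25/16 * 100 = 45.50%

45.50


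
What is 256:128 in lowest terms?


Find GCD(256, 128)
GCD = 128
Divide both by 128: 256/128 = 2, 128/128 = 1
Simplified ratio = 2:1

2:1


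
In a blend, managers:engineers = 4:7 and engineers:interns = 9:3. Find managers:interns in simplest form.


Given a:b = 4:7 and b:c = 9:3
Make b consistent. Multiply first ratio by 9: a:b = 36:63
Multiply second ratio by 7: b:c = 63:21
Now b = 63 in both, so a:b:c = 36:63:21
Therefore a:c = 36:21
Simplify by GCD: a:c = 12:7

12:7


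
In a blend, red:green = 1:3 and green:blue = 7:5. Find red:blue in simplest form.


Given a:b = 1:3 and b:c = 7:5
Make b consistent. Multiply first ratio by 7: a:b = 7:21
Multiply second ratio by 3: b:c = 21:15
Now b = 21 in both, so a:b:c = 7:21:15
Therefore a:c = 7:15
Simplify by GCD: a:c = 7:15

7:15


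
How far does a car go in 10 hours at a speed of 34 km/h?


Using distance = speed * time
Speed = 34 km/h
Time = 10 hours
Distance = 34 * 10
= 340 km

340


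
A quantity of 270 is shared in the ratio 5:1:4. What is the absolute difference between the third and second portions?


Total parts = 5 + 1 + 4 = 10
Value per part = 270 / 10 = 27
Shares: 5*27=135, 1*27=27, 4*27=108
Third share = 108, second share = 27
Difference = |108 - 27| = 81

81


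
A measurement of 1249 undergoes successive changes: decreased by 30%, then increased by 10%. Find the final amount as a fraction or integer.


Start: 1249
Step 1: decrease by 30% => multiply by 70/100
  1249 * 70/100 = 8743/10
Step 2: increase by 10% => multiply by 110/100
  8743/10 * 110/100 = 96173/100
Final value = 96173/100

96173/100


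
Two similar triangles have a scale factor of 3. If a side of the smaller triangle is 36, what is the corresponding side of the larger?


Similar triangles have proportional sides
Scale factor = 3
Smaller side = 36
Corresponding larger side = 36 * 3
= 108

108


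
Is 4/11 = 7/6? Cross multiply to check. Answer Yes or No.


Cross multiply to check 4/11 = 7/6
Left cross product: 4 * 6 = 24
Right cross product: 11 * 7 = 77
24 != 77
Not equal, so proportions differ => No

No


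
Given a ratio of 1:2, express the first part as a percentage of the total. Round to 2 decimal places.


Total parts = 1 + 2 = 3
First part fraction = 1/3
Percentage = (1/3) * 100
= 0.333333 * 100
= 33.33%

33.33


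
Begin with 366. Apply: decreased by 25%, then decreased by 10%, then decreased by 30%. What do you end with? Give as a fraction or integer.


Start: 366
Step 1: decrease by 25% => multiply by 75/100
  366 * 75/100 = 549/2
Step 2: decrease by 10% => multiply by 90/100
  549/2 * 90/100 = 4941/20
Step 3: decrease by 30% => multiply by 70/100
  4941/20 * 70/100 = 34587/200
Final value = 34587/200

34587/200


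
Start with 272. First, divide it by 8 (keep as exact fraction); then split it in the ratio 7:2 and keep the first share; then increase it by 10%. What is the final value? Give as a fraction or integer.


Start with 272.
Step 1: Divide by 8: 272 / 8 = 34
Step 2: Split 7:2, first share = 34 * 7/9 = 238/9
Step 3: Increase by 10%: 238/9 * 110/100 = 1309/45
Final result = 1309/45

1309/45


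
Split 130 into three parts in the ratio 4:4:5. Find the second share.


Ratio = 4:4:5
Total parts = 4 + 4 + 5 = 13
Value per part = 130 / 13 = 10
First share = 4 * 10 = 40
Middle share = 4 * 10 = 40
Third share = 5 * 10 = 50

40


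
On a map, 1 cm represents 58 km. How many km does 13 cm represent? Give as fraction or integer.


Map scale: 1 cm = 58 km
Measured distance on map = 13 cm
Set up proportion: 13 * 58 / 1
= 754 / 1
= 754 km

754


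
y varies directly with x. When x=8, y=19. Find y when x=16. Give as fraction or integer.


Direct proportion: y = kx
Find k: k = 19/8 = 19/8
Compute y at x=16: y = 19/8 * 16
y = 38

38


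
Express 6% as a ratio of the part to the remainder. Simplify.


Part = 6%, Remainder = 94%
Ratio = 6:94
GCD(6, 94) = 2
Simplify: 3:47 = 3:47

3:47


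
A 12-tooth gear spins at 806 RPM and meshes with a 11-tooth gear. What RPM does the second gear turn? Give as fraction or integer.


Gear ratio: teeth_A * RPM_A = teeth_B * RPM_B
12 * 806 = 11 * RPM_B
9672 = 11 * RPM_B
RPM_B = 9672 / 11
RPM_B = 9672/11

9672/11


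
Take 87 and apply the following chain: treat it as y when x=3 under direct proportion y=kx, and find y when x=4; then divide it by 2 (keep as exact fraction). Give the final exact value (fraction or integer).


Start with 87.
Step 1: Direct prop: k = (87)/3; new y = k*4 = 87*4/3 = 116
Step 2: Divide by 2: 116 / 2 = 58
Final result = 58

58


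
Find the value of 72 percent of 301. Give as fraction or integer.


Compute 72% of 301
Convert percentage: 72% = 72/100
Multiply: 301 * 72/100
= 21672/100
= 5418/25

5418/25


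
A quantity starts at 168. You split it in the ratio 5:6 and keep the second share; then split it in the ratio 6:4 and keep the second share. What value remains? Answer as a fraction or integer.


Start with 168.
Step 1: Split 5:6, second share = 168 * 6/11 = 1008/11
Step 2: Split 6:4, second share = 1008/11 * 4/10 = 2016/55
Final result = 2016/55

2016/55


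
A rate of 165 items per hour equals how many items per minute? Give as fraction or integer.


Converting from per hour to per minute
Rate = 165 items per hour
Divide by 60: 165/60
= 11/4 items per minute

11/4


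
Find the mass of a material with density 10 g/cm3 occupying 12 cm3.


Using mass = density * volume
Density = 10 g/cm3
Volume = 12 cm3
Mass = 10 * 12
= 120 g

120


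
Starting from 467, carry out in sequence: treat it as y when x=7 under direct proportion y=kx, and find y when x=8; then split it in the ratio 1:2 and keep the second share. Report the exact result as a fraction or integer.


Start with 467.
Step 1: Direct prop: k = (467)/7; new y = k*8 = 467*8/7 = 3736/7
Step 2: Split 1:2, second share = 3736/7 * 2/3 = 7472/21
Final result = 7472/21

7472/21


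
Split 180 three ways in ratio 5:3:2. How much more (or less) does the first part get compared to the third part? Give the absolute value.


Total parts = 5 + 3 + 2 = 10
Value per part = 180 / 10 = 18
Shares: 5*18=90, 3*18=54, 2*18=36
First share = 90, third share = 36
Difference = |90 - 36| = 54

54


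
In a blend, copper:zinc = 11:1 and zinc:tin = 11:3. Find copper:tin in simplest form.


Given a:b = 11:1 and b:c = 11:3
Make b consistent. Multiply first ratio by 11: a:b = 121:11
Multiply second ratio by 1: b:c = 11:3
Now b = 11 in both, so a:b:c = 121:11:3
Therefore a:c = 121:3
Simplify by GCD: a:c = 121:3

121:3


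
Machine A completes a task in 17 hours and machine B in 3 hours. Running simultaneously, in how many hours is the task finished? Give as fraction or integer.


Rate of A = 1/17 job per hour
Rate of B = 1/3 job per hour
Combined rate = 1/17 + 1/3
Find common denominator: (3 + 17)/(17*3) = 20/51
Combined rate = 20/51 job per hour
Time together = 1 / (20/51) = 51/20 hours

51/20


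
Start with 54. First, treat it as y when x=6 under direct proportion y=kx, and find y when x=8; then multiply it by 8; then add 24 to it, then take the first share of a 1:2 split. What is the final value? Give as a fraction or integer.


Start with 54.
Step 1: Direct prop: k = (54)/6; new y = k*8 = 54*8/6 = 72
Step 2: Multiply by 8: 72 * 8 = 576
Step 3: Add 24: 576+24=600; split 1:2 first = 600*1/3 = 200
Final result = 200

200


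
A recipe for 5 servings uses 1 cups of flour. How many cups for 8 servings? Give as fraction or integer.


Original: 1 cups for 5 servings
Target servings = 8
Scaling factor = 8/5
New amount = 1 * 8/5
= 8/5
= 8/5 cups

8/5


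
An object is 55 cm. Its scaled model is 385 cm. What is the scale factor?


Original length = 55 cm
Scaled length = 385 cm
Scale factor = 385 / 55
= 7

7


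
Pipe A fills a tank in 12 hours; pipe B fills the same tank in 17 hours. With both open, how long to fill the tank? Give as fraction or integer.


Rate of A = 1/12 job per hour
Rate of B = 1/17 job per hour
Combined rate = 1/12 + 1/17
Find common denominator: (17 + 12)/(12*17) = 29/204
Combined rate = 29/204 job per hour
Time together = 1 / (29/204) = 204/29 hours

204/29


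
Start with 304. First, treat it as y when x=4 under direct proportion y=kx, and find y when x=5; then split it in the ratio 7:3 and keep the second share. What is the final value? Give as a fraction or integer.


Start with 304.
Step 1: Direct prop: k = (304)/4; new y = k*5 = 304*5/4 = 380
Step 2: Split 7:3, second share = 380 * 3/10 = 114
Final result = 114

114


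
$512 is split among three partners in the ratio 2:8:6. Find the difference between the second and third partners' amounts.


Total parts = 2 + 8 + 6 = 16
Value per part = 512 / 16 = 32
Shares: 2*32=64, 8*32=256, 6*32=192
Second share = 256, third share = 192
Difference = |256 - 192| = 64

64


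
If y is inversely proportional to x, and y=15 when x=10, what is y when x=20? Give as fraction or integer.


Inverse proportion: y = k/x
Find k: k = 10 * 15 = 150
Compute y at x=20: y = 150/20
y = 15/2

15/2


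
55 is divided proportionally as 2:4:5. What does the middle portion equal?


Ratio = 2:4:5
Total parts = 2 + 4 + 5 = 11
Value per part = 55 / 11 = 5
First share = 2 * 5 = 10
Middle share = 4 * 5 = 20
Third share = 5 * 5 = 25

20


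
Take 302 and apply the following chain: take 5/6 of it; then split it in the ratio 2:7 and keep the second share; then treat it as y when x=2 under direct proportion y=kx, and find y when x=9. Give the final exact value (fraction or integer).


Start with 302.
Step 1: Take 5/6: 302 * 5/6 = 755/3
Step 2: Split 2:7, second share = 755/3 * 7/9 = 5285/27
Step 3: Direct prop: k = (5285/27)/2; new y = k*9 = 5285/27*9/2 = 5285/6
Final result = 5285/6

5285/6


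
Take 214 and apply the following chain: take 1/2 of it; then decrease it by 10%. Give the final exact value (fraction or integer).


Start with 214.
Step 1: Take 1/2: 214 * 1/2 = 107
Step 2: Decrease by 10%: 107 * 90/100 = 963/10
Final result = 963/10

963/10


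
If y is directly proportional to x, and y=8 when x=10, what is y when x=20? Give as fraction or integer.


Direct proportion: y = kx
Find k: k = 8/10 = 4/5
Compute y at x=20: y = 4/5 * 20
y = 16

16


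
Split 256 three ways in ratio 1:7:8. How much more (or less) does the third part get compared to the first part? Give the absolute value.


Total parts = 1 + 7 + 8 = 16
Value per part = 256 / 16 = 16
Shares: 1*16=16, 7*16=112, 8*16=128
Third share = 128, first share = 16
Difference = |128 - 16| = 112

112


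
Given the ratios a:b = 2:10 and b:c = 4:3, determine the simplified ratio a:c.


Given a:b = 2:10 and b:c = 4:3
Make b consistent. Multiply first ratio by 4: a:b = 8:40
Multiply second ratio by 10: b:c = 40:30
Now b = 40 in both, so a:b:c = 8:40:30
Therefore a:c = 8:30
Simplify by GCD: a:c = 4:15

4:15


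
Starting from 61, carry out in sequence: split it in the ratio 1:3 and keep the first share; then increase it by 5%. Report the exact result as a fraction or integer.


Start with 61.
Step 1: Split 1:3, first share = 61 * 1/4 = 61/4
Step 2: Increase by 5%: 61/4 * 105/100 = 1281/80
Final result = 1281/80

1281/80


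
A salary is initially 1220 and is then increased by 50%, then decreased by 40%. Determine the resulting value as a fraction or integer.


Start: 1220
Step 1: increase by 50% => multiply by 150/100
  1220 * 150/100 = 1830
Step 2: decrease by 40% => multiply by 60/100
  1830 * 60/100 = 1098
Final value = 1098

1098


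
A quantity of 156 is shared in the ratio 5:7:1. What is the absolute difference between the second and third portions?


Total parts = 5 + 7 + 1 = 13
Value per part = 156 / 13 = 12
Shares: 5*12=60, 7*12=84, 1*12=12
Second share = 84, third share = 12
Difference = |84 - 12| = 72

72


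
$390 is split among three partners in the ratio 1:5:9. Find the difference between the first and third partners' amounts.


Total parts = 1 + 5 + 9 = 15
Value per part = 390 / 15 = 26
Shares: 1*26=26, 5*26=130, 9*26=234
First share = 26, third share = 234
Difference = |26 - 234| = 208

208


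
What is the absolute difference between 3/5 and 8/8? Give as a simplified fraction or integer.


Simplify: 3/5 = 3/5 and 8/8 = 1
Find common denominator: LCD = 5
Convert: 3/5 and 5/5
Difference = |3 - 5|/5 = 2/5
Simplified = 2/5

2/5


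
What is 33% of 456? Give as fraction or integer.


Compute 33% of 456
Convert percentage: 33% = 33/100
Multiply: 456 * 33/100
= 15048/100
= 3762/25

3762/25


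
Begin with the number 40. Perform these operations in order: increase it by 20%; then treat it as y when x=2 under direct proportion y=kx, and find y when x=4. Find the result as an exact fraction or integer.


Start with 40.
Step 1: Increase by 20%: 40 * 120/100 = 48
Step 2: Direct prop: k = (48)/2; new y = k*4 = 48*4/2 = 96
Final result = 96

96


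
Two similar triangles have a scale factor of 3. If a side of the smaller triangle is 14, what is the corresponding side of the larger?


Similar triangles have proportional sides
Scale factor = 3
Smaller side = 14
Corresponding larger side = 14 * 3
= 42

42


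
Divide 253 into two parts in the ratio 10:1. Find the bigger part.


Total parts = 10 + 1 = 11
Value per part = 253 / 11 = 23
First share = 10 * 23 = 230
Second share = 1 * 23 = 23
Larger share = 230

230


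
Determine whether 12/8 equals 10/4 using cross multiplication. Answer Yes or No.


Cross multiply to check 12/8 = 10/4
Left cross product: 12 * 4 = 48
Right cross product: 8 * 10 = 80
48 != 80
Not equal, so proportions differ => No

No


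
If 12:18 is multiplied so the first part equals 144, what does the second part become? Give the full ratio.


Original ratio: 12:18
First term target: 144
Scale factor = 144 / 12 = 12
Multiply second term: 18 * 12 = 216
Equivalent ratio = 144:216

144:216


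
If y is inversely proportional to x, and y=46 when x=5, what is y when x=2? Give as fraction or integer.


Inverse proportion: y = k/x
Find k: k = 5 * 46 = 230
Compute y at x=2: y = 230/2
y = 115

115


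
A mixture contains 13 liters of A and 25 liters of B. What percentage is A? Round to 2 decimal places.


Volume of A = 13 L
Volume of B = 25 L
Total volume = 13 + 25 = 38 L
Percentage of A = (13/38) * 100
= 34.21%

34.21


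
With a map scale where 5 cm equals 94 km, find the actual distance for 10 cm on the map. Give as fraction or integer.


Map scale: 5 cm = 94 km
Measured distance on map = 10 cm
Set up proportion: 10 * 94 / 5
= 940 / 5
= 188 km

188


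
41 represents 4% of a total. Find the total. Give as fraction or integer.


Given: 41 is 4% of the whole
Set up: 41 = 4/100 * whole
whole = 41 * 100 / 4
whole = 4100 / 4
whole = 1025

1025


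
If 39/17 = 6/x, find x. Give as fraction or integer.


Setting up: 39/17 = 6/x
Cross multiply: 39 * x = 17 * 6
39x = 102
x = 102/39
x = 34/13

34/13


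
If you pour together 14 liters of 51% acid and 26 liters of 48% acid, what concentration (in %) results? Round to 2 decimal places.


Solute in mixture 1 = 51% of 14 L = 14*51/100 = 357/50 L
Solute in mixture 2 = 48% of 26 L = 26*48/100 = 312/25 L
Total solute = 357/50 + 312/25 = 981/50 L
Total volume = 14 + 26 = 40 L
Final concentration = 981/50/40 * 100 = 49.05%

49.05


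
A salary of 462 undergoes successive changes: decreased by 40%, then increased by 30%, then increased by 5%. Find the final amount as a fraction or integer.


Start: 462
Step 1: decrease by 40% => multiply by 60/100
  462 * 60/100 = 1386/5
Step 2: increase by 30% => multiply by 130/100
  1386/5 * 130/100 = 9009/25
Step 3: increase by 5% => multiply by 105/100
  9009/25 * 105/100 = 189189/500
Final value = 189189/500

189189/500


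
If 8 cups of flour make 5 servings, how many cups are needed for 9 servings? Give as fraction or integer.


Original: 8 cups for 5 servings
Target servings = 9
Scaling factor = 9/5
New amount = 8 * 9/5
= 72/5
= 72/5 cups

72/5


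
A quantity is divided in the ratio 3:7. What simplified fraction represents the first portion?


Total parts = 3 + 7 = 10
First part fraction = 3/10
Simplify: 3/10 = 3/10

3/10


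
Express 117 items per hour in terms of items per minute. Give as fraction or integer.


Converting from per hour to per minute
Rate = 117 items per hour
Divide by 60: 117/60
= 39/20 items per minute

39/20


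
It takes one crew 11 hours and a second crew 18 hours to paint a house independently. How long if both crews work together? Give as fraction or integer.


Rate of A = 1/11 job per hour
Rate of B = 1/18 job per hour
Combined rate = 1/11 + 1/18
Find common denominator: (18 + 11)/(11*18) = 29/198
Combined rate = 29/198 job per hour
Time together = 1 / (29/198) = 198/29 hours

198/29


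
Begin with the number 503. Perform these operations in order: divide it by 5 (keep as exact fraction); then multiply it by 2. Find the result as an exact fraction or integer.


Start with 503.
Step 1: Divide by 5: 503 / 5 = 503/5
Step 2: Multiply by 2: 503/5 * 2 = 1006/5
Final result = 1006/5

1006/5


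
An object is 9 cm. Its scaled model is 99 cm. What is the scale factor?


Original length = 9 cm
Scaled length = 99 cm
Scale factor = 99 / 9
= 11

11


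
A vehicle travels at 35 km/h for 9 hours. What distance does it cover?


Using distance = speed * time
Speed = 35 km/h
Time = 9 hours
Distance = 35 * 9
= 315 km

315


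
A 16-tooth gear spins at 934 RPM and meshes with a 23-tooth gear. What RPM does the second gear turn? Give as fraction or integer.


Gear ratio: teeth_A * RPM_A = teeth_B * RPM_B
16 * 934 = 23 * RPM_B
14944 = 23 * RPM_B
RPM_B = 14944 / 23
RPM_B = 14944/23

14944/23


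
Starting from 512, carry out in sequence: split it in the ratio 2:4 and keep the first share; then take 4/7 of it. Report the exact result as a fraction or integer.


Start with 512.
Step 1: Split 2:4, first share = 512 * 2/6 = 512/3
Step 2: Take 4/7: 512/3 * 4/7 = 2048/21
Final result = 2048/21

2048/21


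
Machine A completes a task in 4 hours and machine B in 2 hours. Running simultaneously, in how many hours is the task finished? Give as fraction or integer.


Rate of A = 1/4 job per hour
Rate of B = 1/2 job per hour
Combined rate = 1/4 + 1/2
Find common denominator: (2 + 4)/(4*2) = 6/8
Combined rate = 3/4 job per hour
Time together = 1 / (3/4) = 4/3 hours

4/3


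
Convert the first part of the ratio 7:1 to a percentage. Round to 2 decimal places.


Total parts = 7 + 1 = 8
First part fraction = 7/8
Percentage = (7/8) * 100
= 0.875 * 100
= 87.50%

87.50


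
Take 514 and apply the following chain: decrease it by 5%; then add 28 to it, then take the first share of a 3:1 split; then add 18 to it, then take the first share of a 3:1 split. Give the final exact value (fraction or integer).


Start with 514.
Step 1: Decrease by 5%: 514 * 95/100 = 4883/10
Step 2: Add 28: 4883/10+28=5163/10; split 3:1 first = 5163/10*3/4 = 15489/40
Step 3: Add 18: 15489/40+18=16209/40; split 3:1 first = 16209/40*3/4 = 48627/160
Final result = 48627/160

48627/160


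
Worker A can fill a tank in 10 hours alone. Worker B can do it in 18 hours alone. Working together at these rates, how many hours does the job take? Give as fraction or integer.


Rate of A = 1/10 job per hour
Rate of B = 1/18 job per hour
Combined rate = 1/10 + 1/18
Find common denominator: (18 + 10)/(10*18) = 28/180
Combined rate = 7/45 job per hour
Time together = 1 / (7/45) = 45/7 hours

45/7


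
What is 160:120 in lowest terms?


Find GCD(160, 120)
GCD = 40
Divide both by 40: 160/40 = 4, 120/40 = 3
Simplified ratio = 4:3

4:3


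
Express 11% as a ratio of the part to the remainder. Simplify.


Part = 11%, Remainder = 89%
Ratio = 11:89
GCD(11, 89) = 1
Simplify: 11:89 = 11:89

11:89


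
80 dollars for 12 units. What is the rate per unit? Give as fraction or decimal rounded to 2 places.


Total dollars = 80
Number of units = 12
Unit rate = 80 / 12
= 6.67 dollars per unit

6.67


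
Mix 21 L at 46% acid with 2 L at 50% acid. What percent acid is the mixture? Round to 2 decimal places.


Solute in mixture 1 = 46% of 21 L = 21*46/100 = 483/50 L
Solute in mixture 2 = 50% of 2 L = 2*50/100 = 1 L
Total solute = 483/50 + 1 = 533/50 L
Total volume = 21 + 2 = 23 L
Final concentration = 533/50/23 * 100 = 46.35%

46.35
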